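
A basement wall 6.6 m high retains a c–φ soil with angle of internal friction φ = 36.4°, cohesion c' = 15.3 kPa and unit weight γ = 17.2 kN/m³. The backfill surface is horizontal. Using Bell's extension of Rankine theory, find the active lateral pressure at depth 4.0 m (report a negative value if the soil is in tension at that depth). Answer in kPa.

2.10 kPa

K_a = (1 − sin φ)/(1 + sin φ) = 0.2552.
σ_a = K_a γ z − 2c√K_a = 0.2552×17.2×4.0 − 2×15.3×0.5051 = 2.098 kPa.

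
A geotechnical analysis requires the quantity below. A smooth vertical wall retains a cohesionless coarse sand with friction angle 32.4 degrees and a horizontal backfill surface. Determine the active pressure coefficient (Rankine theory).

K_a = (1 − sin φ)/(1 + sin φ) = (1 − sin 32.4°)/(1 + sin 32.4°) = 0.3022.

0.302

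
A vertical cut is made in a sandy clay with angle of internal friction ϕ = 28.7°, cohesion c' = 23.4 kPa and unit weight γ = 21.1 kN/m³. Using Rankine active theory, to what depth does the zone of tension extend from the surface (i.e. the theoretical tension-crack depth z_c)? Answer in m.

K_a = tan²(45° − 28.7°/2) = 0.3511; √K_a = 0.5926.
The active pressure is zero where K_a γ z = 2c√K_a, so z_c = 2c/(γ√K_a) = 2×23.4/(21.1×0.5926) = 3.743 m.

3.74 m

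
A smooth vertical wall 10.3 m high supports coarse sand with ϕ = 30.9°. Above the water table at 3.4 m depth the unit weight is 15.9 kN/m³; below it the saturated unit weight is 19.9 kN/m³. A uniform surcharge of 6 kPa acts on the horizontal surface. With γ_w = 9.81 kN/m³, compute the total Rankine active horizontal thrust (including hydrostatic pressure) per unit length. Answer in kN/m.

480 kN/m

K_a = tan²(45° − φ/2) = 0.3214.
γ' = 19.9 − 9.81 = 10.09 kN/m³. h₂ = H − d_w = 6.9 m.
σ'_h: at surface K_a·q = 1.928; at WT K_a(q+γd_w) = 19.30; at base K_a(q+γd_w+γ'h₂) = 41.68 kPa.
P₁ = ½(1.928+19.30)×3.4 = 36.09; P₂ = ½(19.30+41.68)×6.9 = 210.4; P_w = ½γ_w h₂² = 233.5.
Total = 36.09+210.4+233.5 = 480.0 kN/m.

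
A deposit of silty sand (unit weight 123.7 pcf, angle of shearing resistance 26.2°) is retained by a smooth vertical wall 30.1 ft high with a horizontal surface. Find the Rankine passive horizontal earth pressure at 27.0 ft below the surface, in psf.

K_p = (1 + sin φ)/(1 − sin φ) = 2.581.
σ_h = K_p γ z = 2.581 × 123.7 × 27.0 = 8620 psf.

8620 psf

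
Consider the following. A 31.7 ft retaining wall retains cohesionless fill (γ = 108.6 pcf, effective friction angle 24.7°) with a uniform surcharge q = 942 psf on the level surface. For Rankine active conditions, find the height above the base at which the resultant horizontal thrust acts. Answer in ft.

K_a = 0.4106.
Triangular part P₁ = ½K_aγH² = 22400 at H/3 = 10.57 ft; rectangular part P₂ = K_a q H = 12260 at H/2 = 15.85 ft.
ȳ = (P₁·10.57 + P₂·15.85)/(P₁+P₂) = 12.44 ft.

12.4 ft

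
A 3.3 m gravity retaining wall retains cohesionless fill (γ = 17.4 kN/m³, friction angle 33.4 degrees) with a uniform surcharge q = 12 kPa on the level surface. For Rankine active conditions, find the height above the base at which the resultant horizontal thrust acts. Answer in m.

1.26 m

K_a = 0.2899.
Triangular part P₁ = ½K_aγH² = 27.47 at H/3 = 1.100 m; rectangular part P₂ = K_a q H = 11.48 at H/2 = 1.650 m.
ȳ = (P₁·1.100 + P₂·1.650)/(P₁+P₂) = 1.262 m.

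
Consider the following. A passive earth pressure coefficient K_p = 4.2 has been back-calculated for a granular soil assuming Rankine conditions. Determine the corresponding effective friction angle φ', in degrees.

K_p = (1+sin φ)/(1−sin φ) ⇒ sin φ = (K_p − 1)/(K_p + 1) = 0.6154.
φ = arcsin(0.6154) = 37.98°.

38.0°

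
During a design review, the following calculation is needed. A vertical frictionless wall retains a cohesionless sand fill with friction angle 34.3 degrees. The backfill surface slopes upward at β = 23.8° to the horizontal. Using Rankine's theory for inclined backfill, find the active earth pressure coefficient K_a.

K_a = cos β · (cos β − √(cos²β − cos²φ)) / (cos β + √(cos²β − cos²φ)).
cos β = 0.9150, cos φ = 0.8261, √(cos²β − cos²φ) = 0.3933.
K_a = 0.9150 × (0.9150 − 0.3933)/(0.9150 + 0.3933) = 0.3648.

0.365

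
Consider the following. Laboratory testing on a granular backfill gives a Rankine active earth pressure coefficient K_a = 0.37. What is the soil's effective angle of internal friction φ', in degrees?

27.4°

K_a = tan²(45° − φ/2) ⇒ 45° − φ/2 = arctan(√0.37) = 31.31°.
φ = 2(45° − 31.31°) = 27.38°.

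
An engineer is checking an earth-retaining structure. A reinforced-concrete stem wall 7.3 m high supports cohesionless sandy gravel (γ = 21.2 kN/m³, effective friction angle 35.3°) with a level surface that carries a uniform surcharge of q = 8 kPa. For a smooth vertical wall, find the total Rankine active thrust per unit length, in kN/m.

K_a = tan²(45° − φ/2) = 0.2675.
Soil triangle: ½ K_a γ H² = 0.5×0.2675×21.2×7.3² = 151.1 kN/m.
Surcharge rectangle: K_a q H = 0.2675×8×7.3 = 15.62 kN/m.
Total = 151.1 + 15.62 = 166.8 kN/m.

167 kN/m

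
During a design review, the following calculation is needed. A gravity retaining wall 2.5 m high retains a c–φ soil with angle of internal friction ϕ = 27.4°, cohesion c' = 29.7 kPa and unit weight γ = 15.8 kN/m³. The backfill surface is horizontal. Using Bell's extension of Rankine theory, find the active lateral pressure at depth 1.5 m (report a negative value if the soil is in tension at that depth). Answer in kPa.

K_a = (1 − sin φ)/(1 + sin φ) = 0.3697.
σ_a = K_a γ z − 2c√K_a = 0.3697×15.8×1.5 − 2×29.7×0.6080 = -27.35 kPa.

-27.4 kPa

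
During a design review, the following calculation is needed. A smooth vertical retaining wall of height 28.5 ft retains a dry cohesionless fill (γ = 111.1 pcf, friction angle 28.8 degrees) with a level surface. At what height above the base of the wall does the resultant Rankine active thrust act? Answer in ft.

9.50 ft

K_a = 0.3498.
The pressure distribution is triangular, so the resultant acts at H/3 above the base = 28.5/3 = 9.500 ft.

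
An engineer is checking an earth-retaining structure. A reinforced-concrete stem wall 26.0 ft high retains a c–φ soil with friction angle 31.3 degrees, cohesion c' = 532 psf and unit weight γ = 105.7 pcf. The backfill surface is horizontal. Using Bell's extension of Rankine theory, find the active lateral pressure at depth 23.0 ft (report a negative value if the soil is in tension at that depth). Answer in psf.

K_a = (1 − sin φ)/(1 + sin φ) = 0.3162.
σ_a = K_a γ z − 2c√K_a = 0.3162×105.7×23.0 − 2×532×0.5623 = 170.4 psf.

170 psf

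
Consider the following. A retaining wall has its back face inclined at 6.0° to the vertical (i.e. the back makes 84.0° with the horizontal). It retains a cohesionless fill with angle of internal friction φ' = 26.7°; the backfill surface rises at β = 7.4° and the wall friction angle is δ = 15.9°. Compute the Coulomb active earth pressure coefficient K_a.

K_a = sin²(α+φ) / [sin²α · sin(α−δ) · (1 + √{sin(φ+δ)sin(φ−β) / (sin(α−δ)sin(α+β))})²].
With α = 84.0°, φ = 26.7°, δ = 15.9°, β = 7.4°: K_a = 0.4289.

0.429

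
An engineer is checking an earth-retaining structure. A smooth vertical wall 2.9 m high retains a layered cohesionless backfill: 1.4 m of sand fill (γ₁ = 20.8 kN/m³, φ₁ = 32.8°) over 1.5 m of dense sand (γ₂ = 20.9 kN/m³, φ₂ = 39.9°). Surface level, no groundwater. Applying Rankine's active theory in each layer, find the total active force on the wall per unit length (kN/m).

K_a1 = tan²(45°−32.8°/2) = 0.2973; K_a2 = tan²(45°−39.9°/2) = 0.2184.
Layer 1: σ at base = K_a1 γ₁ h₁ = 8.656 kPa; P₁ = ½×8.656×1.4 = 6.059.
Layer 2: σ_v at top = γ₁h₁ = 29.12; σ_h top = K_a2×29.12 = 6.361; σ_h base = K_a2×(29.12+20.9×1.5) = 13.21.
P₂ = ½(6.361+13.21)×1.5 = 14.68. Total P_a = 6.059+14.68 = 20.74 kN/m.

20.7 kN/m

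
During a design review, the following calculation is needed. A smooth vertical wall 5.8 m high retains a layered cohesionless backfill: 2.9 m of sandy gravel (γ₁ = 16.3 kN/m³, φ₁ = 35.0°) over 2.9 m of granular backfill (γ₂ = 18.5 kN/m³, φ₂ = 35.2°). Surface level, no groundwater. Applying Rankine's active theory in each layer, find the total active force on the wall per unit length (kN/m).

K_a1 = tan²(45°−35.0°/2) = 0.2710; K_a2 = tan²(45°−35.2°/2) = 0.2687.
Layer 1: σ at base = K_a1 γ₁ h₁ = 12.81 kPa; P₁ = ½×12.81×2.9 = 18.57.
Layer 2: σ_v at top = γ₁h₁ = 47.27; σ_h top = K_a2×47.27 = 12.70; σ_h base = K_a2×(47.27+18.5×2.9) = 27.12.
P₂ = ½(12.70+27.12)×2.9 = 57.73. Total P_a = 18.57+57.73 = 76.31 kN/m.

76.3 kN/m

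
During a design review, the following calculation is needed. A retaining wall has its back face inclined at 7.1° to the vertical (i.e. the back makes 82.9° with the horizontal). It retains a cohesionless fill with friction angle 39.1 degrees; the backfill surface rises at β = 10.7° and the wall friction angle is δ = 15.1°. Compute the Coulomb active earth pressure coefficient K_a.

K_a = sin²(α+φ) / [sin²α · sin(α−δ) · (1 + √{sin(φ+δ)sin(φ−β) / (sin(α−δ)sin(α+β))})²].
With α = 82.9°, φ = 39.1°, δ = 15.1°, β = 10.7°: K_a = 0.2911.

0.291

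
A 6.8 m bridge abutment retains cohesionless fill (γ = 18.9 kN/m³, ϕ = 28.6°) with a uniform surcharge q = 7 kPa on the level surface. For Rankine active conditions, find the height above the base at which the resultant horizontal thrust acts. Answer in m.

2.38 m

K_a = 0.3525.
Triangular part P₁ = ½K_aγH² = 154.1 at H/3 = 2.267 m; rectangular part P₂ = K_a q H = 16.78 at H/2 = 3.400 m.
ȳ = (P₁·2.267 + P₂·3.400)/(P₁+P₂) = 2.378 m.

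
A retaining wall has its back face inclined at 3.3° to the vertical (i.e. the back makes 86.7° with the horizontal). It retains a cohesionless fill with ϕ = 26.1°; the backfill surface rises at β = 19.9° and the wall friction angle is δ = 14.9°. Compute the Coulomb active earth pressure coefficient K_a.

0.549

K_a = sin²(α+φ) / [sin²α · sin(α−δ) · (1 + √{sin(φ+δ)sin(φ−β) / (sin(α−δ)sin(α+β))})²].
With α = 86.7°, φ = 26.1°, δ = 14.9°, β = 19.9°: K_a = 0.5487.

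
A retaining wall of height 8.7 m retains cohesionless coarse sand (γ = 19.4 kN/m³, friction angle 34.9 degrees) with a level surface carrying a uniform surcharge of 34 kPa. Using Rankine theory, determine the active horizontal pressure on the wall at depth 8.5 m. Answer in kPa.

54.1 kPa

K_a = (1 − sin φ)/(1 + sin φ) = 0.2721.
σ_v = γz + q = 19.4 × 8.5 + 34 = 198.9 kPa.
σ_h = K_a σ_v = 0.2721 × 198.9 = 54.13 kPa.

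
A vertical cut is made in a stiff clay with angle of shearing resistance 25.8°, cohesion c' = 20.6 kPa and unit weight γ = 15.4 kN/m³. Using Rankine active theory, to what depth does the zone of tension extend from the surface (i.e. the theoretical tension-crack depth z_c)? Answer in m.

K_a = tan²(45° − 25.8°/2) = 0.3935; √K_a = 0.6273.
The active pressure is zero where K_a γ z = 2c√K_a, so z_c = 2c/(γ√K_a) = 2×20.6/(15.4×0.6273) = 4.265 m.

4.26 m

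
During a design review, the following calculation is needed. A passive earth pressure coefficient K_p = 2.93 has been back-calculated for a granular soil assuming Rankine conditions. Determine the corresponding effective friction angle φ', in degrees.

K_p = (1+sin φ)/(1−sin φ) ⇒ sin φ = (K_p − 1)/(K_p + 1) = 0.4911.
φ = arcsin(0.4911) = 29.41°.

29.4°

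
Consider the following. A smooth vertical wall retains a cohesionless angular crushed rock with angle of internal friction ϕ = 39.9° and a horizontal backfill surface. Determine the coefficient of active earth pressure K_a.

0.218

K_a = tan²(45° − φ/2) = tan²(25.05°) = 0.2184.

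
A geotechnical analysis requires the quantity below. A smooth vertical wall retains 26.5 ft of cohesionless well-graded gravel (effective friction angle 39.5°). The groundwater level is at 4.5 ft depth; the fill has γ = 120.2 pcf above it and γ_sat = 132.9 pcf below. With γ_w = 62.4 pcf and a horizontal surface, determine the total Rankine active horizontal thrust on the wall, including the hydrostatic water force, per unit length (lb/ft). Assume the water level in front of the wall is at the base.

K_a = tan²(45° − φ/2) = 0.2224.
γ' = 132.9 − 62.4 = 70.50 pcf. Depth below WT = 22.0 ft.
σ'_h at WT = K_a γ d_w = 120.3 psf; at base = 120.3 + K_a γ' × 22.0 = 465.3 psf.
P₁ (0–4.5 ft) = ½×120.3×4.5 = 270.7. P₂ (4.5–26.5 ft) = ½(120.3+465.3)×22.0 = 6442.
P_w = ½ γ_w h₂² = 0.5×62.4×22.0² = 15100. Total = 270.7+6442+15100 = 21810 lb/ft.

21800 lb/ft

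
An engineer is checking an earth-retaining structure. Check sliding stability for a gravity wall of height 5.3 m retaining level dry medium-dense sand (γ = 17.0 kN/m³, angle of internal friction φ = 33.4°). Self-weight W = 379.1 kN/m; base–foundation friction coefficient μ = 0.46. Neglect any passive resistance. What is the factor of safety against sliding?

2.52

K_a = tan²(45° − 33.4°/2) = 0.2899.
P_a = ½K_aγH² = 0.5×0.2899×17.0×5.3² = 69.22 kN/m, acting at H/3 = 1.767 m above the base.
FS_sliding = μW / P_a = 0.46×379.1 / 69.22 = 2.519.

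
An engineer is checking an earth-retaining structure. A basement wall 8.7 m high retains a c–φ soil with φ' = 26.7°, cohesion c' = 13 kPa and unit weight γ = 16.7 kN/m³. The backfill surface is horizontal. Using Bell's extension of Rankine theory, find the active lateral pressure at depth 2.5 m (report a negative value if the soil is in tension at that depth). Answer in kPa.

-0.163 kPa

K_a = (1 − sin φ)/(1 + sin φ) = 0.3800.
σ_a = K_a γ z − 2c√K_a = 0.3800×16.7×2.5 − 2×13×0.6164 = -0.1633 kPa.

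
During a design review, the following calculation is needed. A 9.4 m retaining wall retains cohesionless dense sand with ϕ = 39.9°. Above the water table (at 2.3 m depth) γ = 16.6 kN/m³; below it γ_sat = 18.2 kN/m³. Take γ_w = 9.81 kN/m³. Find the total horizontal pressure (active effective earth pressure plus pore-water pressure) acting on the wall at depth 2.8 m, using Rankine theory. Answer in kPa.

14.2 kPa

K_a = (1 − sin φ)/(1 + sin φ) = 0.2184.
γ' = 18.2 − 9.81 = 8.390 kN/m³.
Effective vertical stress at 2.8 m: σ'_v = 16.6×2.3 + 8.390×0.500 = 42.38 kPa.
σ'_h = K_a σ'_v = 0.2184 × 42.38 = 9.256 kPa; u = γ_w × 0.500 = 4.905 kPa.
Total σ_h = 9.256 + 4.905 = 14.16 kPa.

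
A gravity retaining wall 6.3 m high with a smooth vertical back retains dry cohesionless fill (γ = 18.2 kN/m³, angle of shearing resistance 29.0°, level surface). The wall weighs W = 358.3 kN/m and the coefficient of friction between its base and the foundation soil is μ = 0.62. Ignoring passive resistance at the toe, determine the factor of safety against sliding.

K_a = tan²(45° − 29.0°/2) = 0.3470.
P_a = ½K_aγH² = 0.5×0.3470×18.2×6.3² = 125.3 kN/m, acting at H/3 = 2.100 m above the base.
FS_sliding = μW / P_a = 0.62×358.3 / 125.3 = 1.773.

1.77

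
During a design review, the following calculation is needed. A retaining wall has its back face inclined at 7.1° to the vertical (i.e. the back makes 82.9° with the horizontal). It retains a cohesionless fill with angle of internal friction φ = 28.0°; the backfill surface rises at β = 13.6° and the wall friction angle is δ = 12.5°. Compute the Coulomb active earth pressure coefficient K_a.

K_a = sin²(α+φ) / [sin²α · sin(α−δ) · (1 + √{sin(φ+δ)sin(φ−β) / (sin(α−δ)sin(α+β))})²].
With α = 82.9°, φ = 28.0°, δ = 12.5°, β = 13.6°: K_a = 0.4696.

0.470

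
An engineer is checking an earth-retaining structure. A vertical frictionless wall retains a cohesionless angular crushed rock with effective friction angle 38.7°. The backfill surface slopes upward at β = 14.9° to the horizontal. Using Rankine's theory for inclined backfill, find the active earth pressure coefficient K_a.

K_a = cos β · (cos β − √(cos²β − cos²φ)) / (cos β + √(cos²β − cos²φ)).
cos β = 0.9664, cos φ = 0.7804, √(cos²β − cos²φ) = 0.5699.
K_a = 0.9664 × (0.9664 − 0.5699)/(0.9664 + 0.5699) = 0.2494.

0.249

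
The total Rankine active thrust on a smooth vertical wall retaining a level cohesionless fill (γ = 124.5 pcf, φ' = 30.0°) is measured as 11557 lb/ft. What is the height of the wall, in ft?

23.6 ft

K_a = 0.3333. P_a = ½ K_a γ H² ⇒ H = √(2P_a/(K_a γ)).
H = √(2×11557/(0.3333×124.5)) = 23.60 ft.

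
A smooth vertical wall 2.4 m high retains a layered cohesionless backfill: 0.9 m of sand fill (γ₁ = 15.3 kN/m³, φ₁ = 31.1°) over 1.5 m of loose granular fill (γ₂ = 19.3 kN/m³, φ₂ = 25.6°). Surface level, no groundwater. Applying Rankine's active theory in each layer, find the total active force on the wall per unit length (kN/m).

18.8 kN/m

K_a1 = tan²(45°−31.1°/2) = 0.3188; K_a2 = tan²(45°−25.6°/2) = 0.3966.
Layer 1: σ at base = K_a1 γ₁ h₁ = 4.390 kPa; P₁ = ½×4.390×0.9 = 1.975.
Layer 2: σ_v at top = γ₁h₁ = 13.77; σ_h top = K_a2×13.77 = 5.461; σ_h base = K_a2×(13.77+19.3×1.5) = 16.94.
P₂ = ½(5.461+16.94)×1.5 = 16.80. Total P_a = 1.975+16.80 = 18.78 kN/m.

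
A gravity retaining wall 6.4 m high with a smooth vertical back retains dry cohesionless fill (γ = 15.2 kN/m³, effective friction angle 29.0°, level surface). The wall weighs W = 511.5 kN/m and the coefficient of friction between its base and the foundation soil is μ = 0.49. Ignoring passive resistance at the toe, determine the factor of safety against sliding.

K_a = tan²(45° − 29.0°/2) = 0.3470.
P_a = ½K_aγH² = 0.5×0.3470×15.2×6.4² = 108.0 kN/m, acting at H/3 = 2.133 m above the base.
FS_sliding = μW / P_a = 0.49×511.5 / 108.0 = 2.320.

2.32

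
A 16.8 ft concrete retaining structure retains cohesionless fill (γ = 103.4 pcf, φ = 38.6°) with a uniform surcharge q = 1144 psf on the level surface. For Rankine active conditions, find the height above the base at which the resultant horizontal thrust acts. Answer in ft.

K_a = 0.2316.
Triangular part P₁ = ½K_aγH² = 3380 at H/3 = 5.600 ft; rectangular part P₂ = K_a q H = 4452 at H/2 = 8.400 ft.
ȳ = (P₁·5.600 + P₂·8.400)/(P₁+P₂) = 7.192 ft.

7.19 ft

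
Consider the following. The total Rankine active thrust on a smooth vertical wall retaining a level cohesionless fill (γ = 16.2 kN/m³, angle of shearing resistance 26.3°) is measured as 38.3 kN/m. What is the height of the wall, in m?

3.50 m

K_a = 0.3859. P_a = ½ K_a γ H² ⇒ H = √(2P_a/(K_a γ)).
H = √(2×38.3/(0.3859×16.2)) = 3.500 m.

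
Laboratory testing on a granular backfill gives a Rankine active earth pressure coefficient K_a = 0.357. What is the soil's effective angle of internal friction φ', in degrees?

28.3°

K_a = tan²(45° − φ/2) ⇒ 45° − φ/2 = arctan(√0.357) = 30.86°.
φ = 2(45° − 30.86°) = 28.28°.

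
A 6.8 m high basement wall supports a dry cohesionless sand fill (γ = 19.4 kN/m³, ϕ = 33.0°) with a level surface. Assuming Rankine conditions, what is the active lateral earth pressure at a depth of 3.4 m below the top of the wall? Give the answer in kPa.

19.4 kPa

K_a = (1 − sin φ)/(1 + sin φ) = 0.2948.
σ_h = K_a γ z = 0.2948 × 19.4 × 3.4 = 19.45 kPa.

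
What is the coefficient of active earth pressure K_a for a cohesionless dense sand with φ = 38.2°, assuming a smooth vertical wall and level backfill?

K_a = (1 − sin φ)/(1 + sin φ) = (1 − sin 38.2°)/(1 + sin 38.2°) = 0.2358.

0.236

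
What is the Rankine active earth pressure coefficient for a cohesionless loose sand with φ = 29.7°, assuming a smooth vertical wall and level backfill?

K_a = tan²(45° − φ/2) = tan²(30.15°) = 0.3374.

0.337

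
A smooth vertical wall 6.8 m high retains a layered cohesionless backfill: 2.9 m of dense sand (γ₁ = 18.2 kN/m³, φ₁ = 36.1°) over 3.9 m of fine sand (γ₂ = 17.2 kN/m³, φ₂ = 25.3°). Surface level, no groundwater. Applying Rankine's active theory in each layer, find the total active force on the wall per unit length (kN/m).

K_a1 = tan²(45°−36.1°/2) = 0.2585; K_a2 = tan²(45°−25.3°/2) = 0.4012.
Layer 1: σ at base = K_a1 γ₁ h₁ = 13.64 kPa; P₁ = ½×13.64×2.9 = 19.78.
Layer 2: σ_v at top = γ₁h₁ = 52.78; σ_h top = K_a2×52.78 = 21.17; σ_h base = K_a2×(52.78+17.2×3.9) = 48.09.
P₂ = ½(21.17+48.09)×3.9 = 135.1. Total P_a = 19.78+135.1 = 154.8 kN/m.

155 kN/m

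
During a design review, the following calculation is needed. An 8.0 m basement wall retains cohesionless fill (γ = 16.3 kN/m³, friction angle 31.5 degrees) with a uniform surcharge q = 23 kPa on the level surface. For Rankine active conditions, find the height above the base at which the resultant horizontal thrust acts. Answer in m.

3.01 m

K_a = 0.3136.
Triangular part P₁ = ½K_aγH² = 163.6 at H/3 = 2.667 m; rectangular part P₂ = K_a q H = 57.71 at H/2 = 4.000 m.
ȳ = (P₁·2.667 + P₂·4.000)/(P₁+P₂) = 3.014 m.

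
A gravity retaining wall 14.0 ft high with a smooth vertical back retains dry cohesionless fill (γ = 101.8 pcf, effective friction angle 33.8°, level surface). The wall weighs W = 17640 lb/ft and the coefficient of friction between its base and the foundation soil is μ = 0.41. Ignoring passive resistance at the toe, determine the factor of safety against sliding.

2.54

K_a = tan²(45° − 33.8°/2) = 0.2851.
P_a = ½K_aγH² = 0.5×0.2851×101.8×14.0² = 2844 lb/ft, acting at H/3 = 4.667 ft above the base.
FS_sliding = μW / P_a = 0.41×17640 / 2844 = 2.543.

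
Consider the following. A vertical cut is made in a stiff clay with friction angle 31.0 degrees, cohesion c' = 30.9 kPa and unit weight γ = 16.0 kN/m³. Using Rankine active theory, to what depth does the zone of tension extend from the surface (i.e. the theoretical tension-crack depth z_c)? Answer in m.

K_a = tan²(45° − 31.0°/2) = 0.3201; √K_a = 0.5658.
The active pressure is zero where K_a γ z = 2c√K_a, so z_c = 2c/(γ√K_a) = 2×30.9/(16.0×0.5658) = 6.827 m.

6.83 m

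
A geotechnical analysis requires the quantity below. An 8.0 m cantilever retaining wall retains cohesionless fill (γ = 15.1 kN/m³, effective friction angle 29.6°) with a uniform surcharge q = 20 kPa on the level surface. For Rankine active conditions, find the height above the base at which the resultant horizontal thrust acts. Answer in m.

K_a = 0.3387.
Triangular part P₁ = ½K_aγH² = 163.7 at H/3 = 2.667 m; rectangular part P₂ = K_a q H = 54.20 at H/2 = 4.000 m.
ȳ = (P₁·2.667 + P₂·4.000)/(P₁+P₂) = 2.998 m.

3.00 m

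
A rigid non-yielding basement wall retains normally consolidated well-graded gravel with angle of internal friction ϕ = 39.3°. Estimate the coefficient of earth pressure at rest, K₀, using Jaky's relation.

0.367

K₀ = 1 − sin φ' = 1 − sin 39.3° = 0.3666.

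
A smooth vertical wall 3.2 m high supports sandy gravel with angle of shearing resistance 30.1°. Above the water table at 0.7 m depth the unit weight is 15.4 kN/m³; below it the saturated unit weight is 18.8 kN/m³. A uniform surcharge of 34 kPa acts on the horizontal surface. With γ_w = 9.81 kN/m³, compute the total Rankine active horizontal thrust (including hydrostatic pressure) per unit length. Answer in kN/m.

K_a = tan²(45° − φ/2) = 0.3320.
γ' = 18.8 − 9.81 = 8.990 kN/m³. h₂ = H − d_w = 2.5 m.
σ'_h: at surface K_a·q = 11.29; at WT K_a(q+γd_w) = 14.87; at base K_a(q+γd_w+γ'h₂) = 22.33 kPa.
P₁ = ½(11.29+14.87)×0.7 = 9.154; P₂ = ½(14.87+22.33)×2.5 = 46.49; P_w = ½γ_w h₂² = 30.66.
Total = 9.154+46.49+30.66 = 86.30 kN/m.

86.3 kN/m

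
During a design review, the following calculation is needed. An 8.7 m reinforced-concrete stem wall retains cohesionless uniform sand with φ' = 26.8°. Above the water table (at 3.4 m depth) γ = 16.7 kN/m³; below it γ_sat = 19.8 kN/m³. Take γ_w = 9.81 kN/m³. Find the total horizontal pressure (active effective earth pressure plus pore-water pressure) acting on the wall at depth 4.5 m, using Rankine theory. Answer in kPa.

K_a = (1 − sin φ)/(1 + sin φ) = 0.3785.
γ' = 19.8 − 9.81 = 9.990 kN/m³.
Effective vertical stress at 4.5 m: σ'_v = 16.7×3.4 + 9.990×1.10 = 67.77 kPa.
σ'_h = K_a σ'_v = 0.3785 × 67.77 = 25.65 kPa; u = γ_w × 1.10 = 10.79 kPa.
Total σ_h = 25.65 + 10.79 = 36.44 kPa.

36.4 kPa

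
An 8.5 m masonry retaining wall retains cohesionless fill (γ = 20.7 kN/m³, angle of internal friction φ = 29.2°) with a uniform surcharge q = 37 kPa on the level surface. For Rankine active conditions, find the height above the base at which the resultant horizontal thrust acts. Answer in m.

3.25 m

K_a = 0.3442.
Triangular part P₁ = ½K_aγH² = 257.4 at H/3 = 2.833 m; rectangular part P₂ = K_a q H = 108.3 at H/2 = 4.250 m.
ȳ = (P₁·2.833 + P₂·4.250)/(P₁+P₂) = 3.253 m.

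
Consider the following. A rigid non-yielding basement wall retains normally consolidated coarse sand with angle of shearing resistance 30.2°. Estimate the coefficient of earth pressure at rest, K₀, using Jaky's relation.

0.497

K₀ = 1 − sin φ' = 1 − sin 30.2° = 0.4970.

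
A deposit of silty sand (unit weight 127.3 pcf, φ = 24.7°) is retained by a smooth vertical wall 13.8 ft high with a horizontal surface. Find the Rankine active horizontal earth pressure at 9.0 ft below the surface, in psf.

K_a = (1 − sin φ)/(1 + sin φ) = 0.4106.
σ_h = K_a γ z = 0.4106 × 127.3 × 9.0 = 470.4 psf.

470 psf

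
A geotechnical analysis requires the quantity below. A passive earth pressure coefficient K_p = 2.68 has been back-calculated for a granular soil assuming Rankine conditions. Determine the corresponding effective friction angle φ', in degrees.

K_p = (1+sin φ)/(1−sin φ) ⇒ sin φ = (K_p − 1)/(K_p + 1) = 0.4565.
φ = arcsin(0.4565) = 27.16°.

27.2°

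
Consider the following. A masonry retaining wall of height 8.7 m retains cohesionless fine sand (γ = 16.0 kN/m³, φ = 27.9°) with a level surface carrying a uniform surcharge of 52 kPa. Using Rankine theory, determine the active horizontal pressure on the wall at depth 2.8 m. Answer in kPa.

35.1 kPa

K_a = (1 − sin φ)/(1 + sin φ) = 0.3625.
σ_v = γz + q = 16.0 × 2.8 + 52 = 96.80 kPa.
σ_h = K_a σ_v = 0.3625 × 96.80 = 35.09 kPa.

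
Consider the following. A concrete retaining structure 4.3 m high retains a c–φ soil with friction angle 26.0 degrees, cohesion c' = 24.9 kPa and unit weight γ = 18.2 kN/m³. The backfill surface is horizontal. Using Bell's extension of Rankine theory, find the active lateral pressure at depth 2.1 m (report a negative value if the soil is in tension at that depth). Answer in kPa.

K_a = (1 − sin φ)/(1 + sin φ) = 0.3905.
σ_a = K_a γ z − 2c√K_a = 0.3905×18.2×2.1 − 2×24.9×0.6249 = -16.20 kPa.

-16.2 kPa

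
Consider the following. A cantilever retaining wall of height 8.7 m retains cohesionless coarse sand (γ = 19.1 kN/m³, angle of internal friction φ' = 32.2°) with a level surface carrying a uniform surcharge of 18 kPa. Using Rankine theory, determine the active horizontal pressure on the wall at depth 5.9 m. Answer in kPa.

K_a = (1 − sin φ)/(1 + sin φ) = 0.3047.
σ_v = γz + q = 19.1 × 5.9 + 18 = 130.7 kPa.
σ_h = K_a σ_v = 0.3047 × 130.7 = 39.83 kPa.

39.8 kPa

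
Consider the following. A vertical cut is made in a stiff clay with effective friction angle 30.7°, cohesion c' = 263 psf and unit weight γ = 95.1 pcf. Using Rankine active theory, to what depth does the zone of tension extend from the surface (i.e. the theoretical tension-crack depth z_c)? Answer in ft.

K_a = tan²(45° − 30.7°/2) = 0.3240; √K_a = 0.5692.
The active pressure is zero where K_a γ z = 2c√K_a, so z_c = 2c/(γ√K_a) = 2×263/(95.1×0.5692) = 9.717 ft.

9.72 ft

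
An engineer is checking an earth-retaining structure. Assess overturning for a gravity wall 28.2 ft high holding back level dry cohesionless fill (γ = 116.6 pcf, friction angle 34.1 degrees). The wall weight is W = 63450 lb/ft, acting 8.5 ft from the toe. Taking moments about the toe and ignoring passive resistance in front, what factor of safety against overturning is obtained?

K_a = tan²(45° − 34.1°/2) = 0.2815.
P_a = ½K_aγH² = 0.5×0.2815×116.6×28.2² = 13050 lb/ft, acting at H/3 = 9.400 ft above the base.
Overturning moment M_o = P_a × H/3 = 13050 × 9.400 = 122700.
Resisting moment M_r = W × 8.5 = 63450 × 8.5 = 539300.
FS_overturning = M_r/M_o = 539300/122700 = 4.396.

4.40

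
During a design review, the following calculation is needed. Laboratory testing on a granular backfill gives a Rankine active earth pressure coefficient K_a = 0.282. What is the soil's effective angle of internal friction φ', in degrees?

K_a = tan²(45° − φ/2) ⇒ 45° − φ/2 = arctan(√0.282) = 27.97°.
φ = 2(45° − 27.97°) = 34.06°.

34.1°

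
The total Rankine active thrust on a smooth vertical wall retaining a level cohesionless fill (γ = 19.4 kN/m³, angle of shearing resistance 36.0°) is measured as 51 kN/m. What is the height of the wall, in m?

4.50 m

K_a = 0.2596. P_a = ½ K_a γ H² ⇒ H = √(2P_a/(K_a γ)).
H = √(2×51/(0.2596×19.4)) = 4.500 m.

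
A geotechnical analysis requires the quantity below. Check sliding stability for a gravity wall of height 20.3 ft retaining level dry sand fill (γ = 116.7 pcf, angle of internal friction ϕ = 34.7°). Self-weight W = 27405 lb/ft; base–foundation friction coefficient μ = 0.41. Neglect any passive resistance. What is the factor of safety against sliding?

K_a = tan²(45° − 34.7°/2) = 0.2745.
P_a = ½K_aγH² = 0.5×0.2745×116.7×20.3² = 6600 lb/ft, acting at H/3 = 6.767 ft above the base.
FS_sliding = μW / P_a = 0.41×27405 / 6600 = 1.702.

1.70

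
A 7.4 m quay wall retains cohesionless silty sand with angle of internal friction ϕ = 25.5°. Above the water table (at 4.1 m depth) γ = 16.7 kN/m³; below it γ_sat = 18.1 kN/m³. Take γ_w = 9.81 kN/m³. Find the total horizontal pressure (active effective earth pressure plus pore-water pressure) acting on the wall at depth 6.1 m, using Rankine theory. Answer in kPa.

53.5 kPa

K_a = (1 − sin φ)/(1 + sin φ) = 0.3981.
γ' = 18.1 − 9.81 = 8.290 kN/m³.
Effective vertical stress at 6.1 m: σ'_v = 16.7×4.1 + 8.290×2.00 = 85.05 kPa.
σ'_h = K_a σ'_v = 0.3981 × 85.05 = 33.86 kPa; u = γ_w × 2.00 = 19.62 kPa.
Total σ_h = 33.86 + 19.62 = 53.48 kPa.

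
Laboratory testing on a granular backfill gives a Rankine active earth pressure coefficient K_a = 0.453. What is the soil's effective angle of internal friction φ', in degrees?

K_a = tan²(45° − φ/2) ⇒ 45° − φ/2 = arctan(√0.453) = 33.94°.
φ = 2(45° − 33.94°) = 22.11°.

22.1°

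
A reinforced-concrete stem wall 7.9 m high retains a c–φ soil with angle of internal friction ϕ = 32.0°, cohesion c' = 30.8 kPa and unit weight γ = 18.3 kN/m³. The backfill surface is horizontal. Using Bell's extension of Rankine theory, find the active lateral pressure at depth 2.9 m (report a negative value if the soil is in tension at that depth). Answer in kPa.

K_a = (1 − sin φ)/(1 + sin φ) = 0.3073.
σ_a = K_a γ z − 2c√K_a = 0.3073×18.3×2.9 − 2×30.8×0.5543 = -17.84 kPa.

-17.8 kPa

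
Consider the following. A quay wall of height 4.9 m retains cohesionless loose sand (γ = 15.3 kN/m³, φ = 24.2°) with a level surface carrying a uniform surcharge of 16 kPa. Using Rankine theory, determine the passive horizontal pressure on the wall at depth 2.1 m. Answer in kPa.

K_p = (1 + sin φ)/(1 − sin φ) = 2.389.
σ_v = γz + q = 15.3 × 2.1 + 16 = 48.13 kPa.
σ_h = K_p σ_v = 2.389 × 48.13 = 115.0 kPa.

115 kPa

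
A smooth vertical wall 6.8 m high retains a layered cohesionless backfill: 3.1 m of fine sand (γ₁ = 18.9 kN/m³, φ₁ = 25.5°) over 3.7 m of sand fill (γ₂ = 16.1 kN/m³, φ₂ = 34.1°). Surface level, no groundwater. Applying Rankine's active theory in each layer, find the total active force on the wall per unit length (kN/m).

K_a1 = tan²(45°−25.5°/2) = 0.3981; K_a2 = tan²(45°−34.1°/2) = 0.2815.
Layer 1: σ at base = K_a1 γ₁ h₁ = 23.32 kPa; P₁ = ½×23.32×3.1 = 36.15.
Layer 2: σ_v at top = γ₁h₁ = 58.59; σ_h top = K_a2×58.59 = 16.49; σ_h base = K_a2×(58.59+16.1×3.7) = 33.27.
P₂ = ½(16.49+33.27)×3.7 = 92.06. Total P_a = 36.15+92.06 = 128.2 kN/m.

128 kN/m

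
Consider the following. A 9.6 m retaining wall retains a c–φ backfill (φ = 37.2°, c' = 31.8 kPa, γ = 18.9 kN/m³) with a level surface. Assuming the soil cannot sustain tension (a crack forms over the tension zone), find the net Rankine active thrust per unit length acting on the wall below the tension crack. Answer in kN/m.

K_a = 0.2464; √K_a = 0.4964.
Tension-crack depth z_c = 2c/(γ√K_a) = 2×31.8/(18.9×0.4964) = 6.779 m.
σ_a at base = K_a γ H − 2c√K_a = 0.2464×18.9×9.6 − 2×31.8×0.4964 = 13.14 kPa.
P_a = ½ × 13.14 × (H − z_c) = 0.5×13.14×2.821 = 18.53 kN/m.

18.5 kN/m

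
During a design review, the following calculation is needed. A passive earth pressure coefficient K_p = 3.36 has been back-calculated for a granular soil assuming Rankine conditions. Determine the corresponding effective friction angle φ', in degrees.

32.8°

K_p = (1+sin φ)/(1−sin φ) ⇒ sin φ = (K_p − 1)/(K_p + 1) = 0.5413.
φ = arcsin(0.5413) = 32.77°.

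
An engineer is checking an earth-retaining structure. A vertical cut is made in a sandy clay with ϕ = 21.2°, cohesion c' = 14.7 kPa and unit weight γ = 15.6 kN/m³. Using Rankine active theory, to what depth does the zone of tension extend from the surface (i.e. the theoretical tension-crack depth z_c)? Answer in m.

2.75 m

K_a = tan²(45° − 21.2°/2) = 0.4688; √K_a = 0.6847.
The active pressure is zero where K_a γ z = 2c√K_a, so z_c = 2c/(γ√K_a) = 2×14.7/(15.6×0.6847) = 2.752 m.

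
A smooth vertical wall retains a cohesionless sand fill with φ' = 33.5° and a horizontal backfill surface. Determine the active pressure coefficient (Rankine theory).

K_a = (1 − sin φ)/(1 + sin φ) = (1 − sin 33.5°)/(1 + sin 33.5°) = 0.2887.

0.289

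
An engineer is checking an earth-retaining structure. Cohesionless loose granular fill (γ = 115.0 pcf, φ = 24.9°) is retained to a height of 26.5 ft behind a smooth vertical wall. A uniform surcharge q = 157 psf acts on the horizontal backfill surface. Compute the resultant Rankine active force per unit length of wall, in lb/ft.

18100 lb/ft

K_a = tan²(45° − φ/2) = 0.4074.
Soil triangle: ½ K_a γ H² = 0.5×0.4074×115.0×26.5² = 16450 lb/ft.
Surcharge rectangle: K_a q H = 0.4074×157×26.5 = 1695 lb/ft.
Total = 16450 + 1695 = 18150 lb/ft.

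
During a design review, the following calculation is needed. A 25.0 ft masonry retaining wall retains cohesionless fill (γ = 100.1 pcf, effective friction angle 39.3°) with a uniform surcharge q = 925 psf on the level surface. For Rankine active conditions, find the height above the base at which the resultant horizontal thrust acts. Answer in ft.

10.1 ft

K_a = 0.2245.
Triangular part P₁ = ½K_aγH² = 7021 at H/3 = 8.333 ft; rectangular part P₂ = K_a q H = 5191 at H/2 = 12.50 ft.
ȳ = (P₁·8.333 + P₂·12.50)/(P₁+P₂) = 10.10 ft.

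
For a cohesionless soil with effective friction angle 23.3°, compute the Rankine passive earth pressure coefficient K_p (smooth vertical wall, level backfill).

2.31

K_p = (1 + sin φ)/(1 − sin φ) = tan²(45° + 23.3°/2) = 2.309.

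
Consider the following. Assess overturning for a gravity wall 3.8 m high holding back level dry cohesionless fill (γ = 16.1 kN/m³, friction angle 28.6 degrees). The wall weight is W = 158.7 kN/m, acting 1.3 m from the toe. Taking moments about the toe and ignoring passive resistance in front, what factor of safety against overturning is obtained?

K_a = tan²(45° − 28.6°/2) = 0.3525.
P_a = ½K_aγH² = 0.5×0.3525×16.1×3.8² = 40.98 kN/m, acting at H/3 = 1.267 m above the base.
Overturning moment M_o = P_a × H/3 = 40.98 × 1.267 = 51.91.
Resisting moment M_r = W × 1.3 = 158.7 × 1.3 = 206.3.
FS_overturning = M_r/M_o = 206.3/51.91 = 3.974.

3.97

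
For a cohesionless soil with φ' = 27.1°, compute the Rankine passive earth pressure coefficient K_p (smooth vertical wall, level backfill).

K_p = (1 + sin φ)/(1 − sin φ) = tan²(45° + 27.1°/2) = 2.673.

2.67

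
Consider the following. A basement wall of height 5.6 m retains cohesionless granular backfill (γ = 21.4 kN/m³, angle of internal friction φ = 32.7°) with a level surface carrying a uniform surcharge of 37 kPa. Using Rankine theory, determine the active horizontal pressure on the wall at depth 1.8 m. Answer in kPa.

22.5 kPa

K_a = (1 − sin φ)/(1 + sin φ) = 0.2985.
σ_v = γz + q = 21.4 × 1.8 + 37 = 75.52 kPa.
σ_h = K_a σ_v = 0.2985 × 75.52 = 22.54 kPa.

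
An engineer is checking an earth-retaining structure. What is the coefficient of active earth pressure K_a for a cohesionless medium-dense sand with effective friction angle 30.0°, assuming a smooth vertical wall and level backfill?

K_a = (1 − sin φ)/(1 + sin φ) = (1 − sin 30.0°)/(1 + sin 30.0°) = 0.3333.

0.333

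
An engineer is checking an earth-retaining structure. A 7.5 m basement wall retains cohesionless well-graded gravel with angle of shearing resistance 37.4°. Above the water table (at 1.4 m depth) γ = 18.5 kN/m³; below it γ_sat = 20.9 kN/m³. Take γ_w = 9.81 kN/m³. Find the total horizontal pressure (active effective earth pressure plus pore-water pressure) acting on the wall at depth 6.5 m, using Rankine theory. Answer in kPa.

70.2 kPa

K_a = (1 − sin φ)/(1 + sin φ) = 0.2443.
γ' = 20.9 − 9.81 = 11.09 kN/m³.
Effective vertical stress at 6.5 m: σ'_v = 18.5×1.4 + 11.09×5.10 = 82.46 kPa.
σ'_h = K_a σ'_v = 0.2443 × 82.46 = 20.14 kPa; u = γ_w × 5.10 = 50.03 kPa.
Total σ_h = 20.14 + 50.03 = 70.17 kPa.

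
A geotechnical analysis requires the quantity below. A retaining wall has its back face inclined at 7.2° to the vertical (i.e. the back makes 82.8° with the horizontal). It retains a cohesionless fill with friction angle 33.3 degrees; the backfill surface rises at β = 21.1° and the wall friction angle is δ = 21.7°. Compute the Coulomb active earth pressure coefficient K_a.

K_a = sin²(α+φ) / [sin²α · sin(α−δ) · (1 + √{sin(φ+δ)sin(φ−β) / (sin(α−δ)sin(α+β))})²].
With α = 82.8°, φ = 33.3°, δ = 21.7°, β = 21.1°: K_a = 0.4443.

0.444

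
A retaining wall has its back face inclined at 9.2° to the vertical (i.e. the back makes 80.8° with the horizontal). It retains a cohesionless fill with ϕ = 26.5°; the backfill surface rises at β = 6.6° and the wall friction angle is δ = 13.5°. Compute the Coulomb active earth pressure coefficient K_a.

K_a = sin²(α+φ) / [sin²α · sin(α−δ) · (1 + √{sin(φ+δ)sin(φ−β) / (sin(α−δ)sin(α+β))})²].
With α = 80.8°, φ = 26.5°, δ = 13.5°, β = 6.6°: K_a = 0.4584.

0.458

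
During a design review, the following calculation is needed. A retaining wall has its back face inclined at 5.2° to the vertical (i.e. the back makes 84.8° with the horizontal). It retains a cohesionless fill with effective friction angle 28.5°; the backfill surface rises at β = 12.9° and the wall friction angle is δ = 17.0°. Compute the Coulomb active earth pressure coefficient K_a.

K_a = sin²(α+φ) / [sin²α · sin(α−δ) · (1 + √{sin(φ+δ)sin(φ−β) / (sin(α−δ)sin(α+β))})²].
With α = 84.8°, φ = 28.5°, δ = 17.0°, β = 12.9°: K_a = 0.4326.

0.433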